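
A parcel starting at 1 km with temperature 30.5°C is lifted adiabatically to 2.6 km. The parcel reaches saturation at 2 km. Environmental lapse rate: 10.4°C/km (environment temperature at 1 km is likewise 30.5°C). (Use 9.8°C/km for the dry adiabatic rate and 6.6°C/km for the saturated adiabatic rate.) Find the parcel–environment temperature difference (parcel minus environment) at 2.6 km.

+2.88°C (parcel warmer than environment)

Parcel:
  From 1000 m to 2000 m (dry): cools by 9.8 × 1 = 9.8°C, giving 20.7°C.
  From 2000 m to 2600 m (saturated): cools by 6.6 × 0.6 = 3.96°C, giving 16.74°C.
Environment:
  From 1000 m to 2600 m (environment): cools by 10.4 × 1.6 = 16.64°C, giving 13.86°C.
T_parcel − T_env = 16.74 − 13.86 = +2.88°C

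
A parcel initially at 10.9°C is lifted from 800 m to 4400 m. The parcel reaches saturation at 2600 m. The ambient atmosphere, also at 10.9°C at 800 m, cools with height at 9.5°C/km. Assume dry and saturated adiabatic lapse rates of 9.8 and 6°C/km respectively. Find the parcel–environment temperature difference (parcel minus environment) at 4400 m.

+5.76°C (parcel warmer than environment)

Parcel:
  800–2600 m, dry: Δz = 1.8 km ⇒ ΔT = -17.64°C; T = -6.74°C
  2600–4400 m, saturated: Δz = 1.8 km ⇒ ΔT = -10.8°C; T = -17.54°C
Environment:
  800–4400 m, environment: Δz = 3.6 km ⇒ ΔT = -34.2°C; T = -23.3°C
T_parcel − T_env = -17.54 − (-23.3) = +5.76°C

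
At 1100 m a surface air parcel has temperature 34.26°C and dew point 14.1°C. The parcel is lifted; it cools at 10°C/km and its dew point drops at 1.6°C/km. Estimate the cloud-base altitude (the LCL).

3500 m

T and T_d converge at 10 − 1.6 = 8.4°C per km
Height above start = (34.26 − 14.1) / 8.4 = 2.4 km
LCL altitude = 1100 m + 2400 m = 3500 m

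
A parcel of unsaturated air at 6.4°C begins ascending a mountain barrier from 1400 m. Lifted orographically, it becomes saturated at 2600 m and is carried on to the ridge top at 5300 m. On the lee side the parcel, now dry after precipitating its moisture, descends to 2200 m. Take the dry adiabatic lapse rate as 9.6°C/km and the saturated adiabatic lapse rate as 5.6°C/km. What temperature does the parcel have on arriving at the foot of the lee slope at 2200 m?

9.52°C

Dry to 2600 m: -9.6 × 1.2 km = -11.52°C, so T = -5.12°C.
Saturated to 5300 m: -5.6 × 2.7 km = -15.12°C, so T = -20.24°C.
Dry descent to 2200 m: +9.6 × 3.1 km = +29.76°C, so T = 9.52°C.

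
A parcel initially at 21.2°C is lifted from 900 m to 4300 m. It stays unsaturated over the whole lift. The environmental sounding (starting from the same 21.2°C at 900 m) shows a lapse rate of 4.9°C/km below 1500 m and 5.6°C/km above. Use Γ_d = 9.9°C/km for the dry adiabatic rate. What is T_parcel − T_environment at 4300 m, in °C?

-15.04°C (parcel cooler than environment)

Parcel:
  Dry to 4300 m: -9.9 × 3.4 km = -33.66°C, so T = -12.46°C.
Environment:
  Environment, lower layer to 1500 m: -4.9 × 0.6 km = -2.94°C, so T = 18.26°C.
  Environment, upper layer to 4300 m: -5.6 × 2.8 km = -15.68°C, so T = 2.58°C.
T_parcel − T_env = -12.46 − 2.58 = -15.04°C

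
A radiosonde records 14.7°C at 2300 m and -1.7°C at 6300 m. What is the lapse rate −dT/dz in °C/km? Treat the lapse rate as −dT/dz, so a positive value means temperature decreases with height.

Γ = −ΔT/Δz = (14.7 − (-1.7)) / (6300 − 2300) m
  = 16.4°C / 4 km = 4.1°C/km

4.1°C/km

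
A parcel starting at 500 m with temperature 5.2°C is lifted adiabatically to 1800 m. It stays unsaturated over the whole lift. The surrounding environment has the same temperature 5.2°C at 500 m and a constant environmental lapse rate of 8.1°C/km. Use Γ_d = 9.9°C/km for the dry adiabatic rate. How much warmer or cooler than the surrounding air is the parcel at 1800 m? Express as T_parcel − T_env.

Parcel:
  From 500 m to 1800 m (dry): cools by 9.9 × 1.3 = 12.87°C, giving -7.67°C.
Environment:
  From 500 m to 1800 m (environment): cools by 8.1 × 1.3 = 10.53°C, giving -5.33°C.
T_parcel − T_env = -7.67 − (-5.33) = -2.34°C

-2.34°C (parcel cooler than environment)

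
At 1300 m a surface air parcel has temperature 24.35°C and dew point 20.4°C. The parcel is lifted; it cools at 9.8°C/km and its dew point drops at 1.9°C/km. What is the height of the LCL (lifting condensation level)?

1800 m

T and T_d converge at 9.8 − 1.9 = 7.9°C per km
Height above start = (24.35 − 20.4) / 7.9 = 0.5 km
LCL altitude = 1300 m + 500 m = 1800 m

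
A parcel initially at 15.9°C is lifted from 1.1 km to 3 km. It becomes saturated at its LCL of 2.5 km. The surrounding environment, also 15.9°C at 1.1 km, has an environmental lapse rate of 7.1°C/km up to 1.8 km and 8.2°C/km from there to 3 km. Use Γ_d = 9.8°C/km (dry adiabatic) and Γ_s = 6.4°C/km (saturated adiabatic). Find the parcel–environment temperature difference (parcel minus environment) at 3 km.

Parcel:
  Dry to 2500 m: -9.8 × 1.4 km = -13.72°C, so T = 2.18°C.
  Saturated to 3000 m: -6.4 × 0.5 km = -3.2°C, so T = -1.02°C.
Environment:
  Environment, lower layer to 1800 m: -7.1 × 0.7 km = -4.97°C, so T = 10.93°C.
  Environment, upper layer to 3000 m: -8.2 × 1.2 km = -9.84°C, so T = 1.09°C.
T_parcel − T_env = -1.02 − 1.09 = -2.11°C

-2.11°C (parcel cooler than environment)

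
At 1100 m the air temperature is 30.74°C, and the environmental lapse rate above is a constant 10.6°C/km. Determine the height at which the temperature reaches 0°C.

Height above start = (30.74 − 0) / 10.6 = 2.9 km
Altitude = 1100 m + 2900 m = 4000 m

4000 m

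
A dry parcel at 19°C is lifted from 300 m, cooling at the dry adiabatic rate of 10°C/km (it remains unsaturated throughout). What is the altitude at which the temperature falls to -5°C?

Height above start = (19 − (-5)) / 10 = 2.4 km
Altitude = 300 m + 2400 m = 2700 m

2700 m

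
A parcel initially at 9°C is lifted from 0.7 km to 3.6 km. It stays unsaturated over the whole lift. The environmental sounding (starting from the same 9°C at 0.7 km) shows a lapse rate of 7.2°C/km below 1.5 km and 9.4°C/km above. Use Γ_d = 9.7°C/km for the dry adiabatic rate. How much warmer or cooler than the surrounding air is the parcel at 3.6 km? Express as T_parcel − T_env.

Parcel:
  700–3600 m, dry: Δz = 2.9 km ⇒ ΔT = -28.13°C; T = -19.13°C
Environment:
  700–1500 m, environment, lower layer: Δz = 0.8 km ⇒ ΔT = -5.76°C; T = 3.24°C
  1500–3600 m, environment, upper layer: Δz = 2.1 km ⇒ ΔT = -19.74°C; T = -16.5°C
T_parcel − T_env = -19.13 − (-16.5) = -2.63°C

-2.63°C (parcel cooler than environment)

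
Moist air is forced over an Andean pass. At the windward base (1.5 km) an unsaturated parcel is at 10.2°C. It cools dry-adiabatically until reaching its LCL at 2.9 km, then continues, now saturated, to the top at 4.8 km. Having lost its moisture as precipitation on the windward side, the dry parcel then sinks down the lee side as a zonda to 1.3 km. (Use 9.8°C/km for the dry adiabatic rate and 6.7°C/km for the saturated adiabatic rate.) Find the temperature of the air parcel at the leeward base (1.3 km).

18.05°C

1500–2900 m, dry: Δz = 1.4 km ⇒ ΔT = -13.72°C; T = -3.52°C
2900–4800 m, saturated: Δz = 1.9 km ⇒ ΔT = -12.73°C; T = -16.25°C
4800–1300 m, dry descent: Δz = 3.5 km ⇒ ΔT = +34.3°C; T = 18.05°C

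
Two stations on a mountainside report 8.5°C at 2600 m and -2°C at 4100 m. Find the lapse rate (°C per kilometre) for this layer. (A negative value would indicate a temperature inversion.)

Γ = −ΔT/Δz = (8.5 − (-2)) / (4100 − 2600) m
  = 10.5°C / 1.5 km = 7°C/km

7°C/km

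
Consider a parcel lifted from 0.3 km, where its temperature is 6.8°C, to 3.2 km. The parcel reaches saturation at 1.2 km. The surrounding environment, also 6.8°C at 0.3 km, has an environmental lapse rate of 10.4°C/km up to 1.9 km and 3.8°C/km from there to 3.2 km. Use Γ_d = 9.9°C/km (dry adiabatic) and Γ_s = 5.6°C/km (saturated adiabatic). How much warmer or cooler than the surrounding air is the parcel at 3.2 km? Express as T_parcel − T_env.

Parcel:
  From 300 m to 1200 m (dry): cools by 9.9 × 0.9 = 8.91°C, giving -2.11°C.
  From 1200 m to 3200 m (saturated): cools by 5.6 × 2 = 11.2°C, giving -13.31°C.
Environment:
  From 300 m to 1900 m (environment, lower layer): cools by 10.4 × 1.6 = 16.64°C, giving -9.84°C.
  From 1900 m to 3200 m (environment, upper layer): cools by 3.8 × 1.3 = 4.94°C, giving -14.78°C.
T_parcel − T_env = -13.31 − (-14.78) = +1.47°C

+1.47°C (parcel warmer than environment)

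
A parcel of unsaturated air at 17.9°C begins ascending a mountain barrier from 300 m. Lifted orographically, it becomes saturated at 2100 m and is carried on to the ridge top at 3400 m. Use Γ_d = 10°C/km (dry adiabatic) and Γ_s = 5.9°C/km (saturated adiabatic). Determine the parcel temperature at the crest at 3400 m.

300–2100 m, dry: Δz = 1.8 km ⇒ ΔT = -18°C; T = -0.1°C
2100–3400 m, saturated: Δz = 1.3 km ⇒ ΔT = -7.67°C; T = -7.77°C

-7.77°C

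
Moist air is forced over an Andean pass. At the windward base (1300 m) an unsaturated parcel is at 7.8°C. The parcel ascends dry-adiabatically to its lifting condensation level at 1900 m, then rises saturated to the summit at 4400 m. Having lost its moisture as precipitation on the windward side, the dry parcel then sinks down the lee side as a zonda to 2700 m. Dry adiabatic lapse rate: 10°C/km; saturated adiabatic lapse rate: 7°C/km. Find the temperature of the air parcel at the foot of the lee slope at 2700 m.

1300 → 1900 m (dry, 10°C/km): ΔT = -10 × 0.6 = -6°C → T = 1.8°C
1900 → 4400 m (saturated, 7°C/km): ΔT = -7 × 2.5 = -17.5°C → T = -15.7°C
4400 → 2700 m (dry descent, 10°C/km): ΔT = +10 × 1.7 = +17°C → T = 1.3°C

1.3°C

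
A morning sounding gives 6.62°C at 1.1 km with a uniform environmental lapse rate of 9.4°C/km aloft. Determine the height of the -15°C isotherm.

3.4 km

Height above start = (6.62 − (-15)) / 9.4 = 2.3 km
Altitude = 1100 m + 2300 m = 3400 m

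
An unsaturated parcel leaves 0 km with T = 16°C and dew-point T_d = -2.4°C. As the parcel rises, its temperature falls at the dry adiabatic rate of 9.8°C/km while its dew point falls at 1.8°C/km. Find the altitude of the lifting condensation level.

T and T_d converge at 9.8 − 1.8 = 8°C per km
Height above start = (16 − (-2.4)) / 8 = 2.3 km
LCL altitude = 0 m + 2300 m = 2300 m

2.3 km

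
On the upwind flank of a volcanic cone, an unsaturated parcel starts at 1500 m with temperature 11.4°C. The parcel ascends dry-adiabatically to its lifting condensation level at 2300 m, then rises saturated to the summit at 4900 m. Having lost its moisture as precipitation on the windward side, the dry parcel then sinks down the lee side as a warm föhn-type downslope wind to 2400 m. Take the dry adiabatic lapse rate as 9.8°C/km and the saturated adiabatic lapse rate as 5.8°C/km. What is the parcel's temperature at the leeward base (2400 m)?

12.98°C

1500–2300 m, dry: Δz = 0.8 km ⇒ ΔT = -7.84°C; T = 3.56°C
2300–4900 m, saturated: Δz = 2.6 km ⇒ ΔT = -15.08°C; T = -11.52°C
4900–2400 m, dry descent: Δz = 2.5 km ⇒ ΔT = +24.5°C; T = 12.98°C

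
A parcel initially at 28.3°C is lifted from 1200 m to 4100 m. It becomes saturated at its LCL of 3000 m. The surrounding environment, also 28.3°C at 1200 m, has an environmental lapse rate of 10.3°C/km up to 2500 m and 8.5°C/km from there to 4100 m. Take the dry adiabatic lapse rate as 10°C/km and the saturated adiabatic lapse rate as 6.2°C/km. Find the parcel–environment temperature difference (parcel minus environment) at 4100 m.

+2.17°C (parcel warmer than environment)

Parcel:
  Dry to 3000 m: -10 × 1.8 km = -18°C, so T = 10.3°C.
  Saturated to 4100 m: -6.2 × 1.1 km = -6.82°C, so T = 3.48°C.
Environment:
  Environment, lower layer to 2500 m: -10.3 × 1.3 km = -13.39°C, so T = 14.91°C.
  Environment, upper layer to 4100 m: -8.5 × 1.6 km = -13.6°C, so T = 1.31°C.
T_parcel − T_env = 3.48 − 1.31 = +2.17°C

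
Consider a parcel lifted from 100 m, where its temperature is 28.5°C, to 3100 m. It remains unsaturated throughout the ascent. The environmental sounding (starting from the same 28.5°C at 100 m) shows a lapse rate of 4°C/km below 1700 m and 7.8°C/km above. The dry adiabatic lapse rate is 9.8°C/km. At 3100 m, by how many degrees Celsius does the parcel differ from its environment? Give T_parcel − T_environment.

-12.08°C (parcel cooler than environment)

Parcel:
  100–3100 m, dry: Δz = 3 km ⇒ ΔT = -29.4°C; T = -0.9°C
Environment:
  100–1700 m, environment, lower layer: Δz = 1.6 km ⇒ ΔT = -6.4°C; T = 22.1°C
  1700–3100 m, environment, upper layer: Δz = 1.4 km ⇒ ΔT = -10.92°C; T = 11.18°C
T_parcel − T_env = -0.9 − 11.18 = -12.08°C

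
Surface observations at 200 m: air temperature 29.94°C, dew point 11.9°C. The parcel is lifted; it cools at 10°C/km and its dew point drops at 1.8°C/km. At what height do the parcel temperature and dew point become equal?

T and T_d converge at 10 − 1.8 = 8.2°C per km
Height above start = (29.94 − 11.9) / 8.2 = 2.2 km
LCL altitude = 200 m + 2200 m = 2400 m

2400 m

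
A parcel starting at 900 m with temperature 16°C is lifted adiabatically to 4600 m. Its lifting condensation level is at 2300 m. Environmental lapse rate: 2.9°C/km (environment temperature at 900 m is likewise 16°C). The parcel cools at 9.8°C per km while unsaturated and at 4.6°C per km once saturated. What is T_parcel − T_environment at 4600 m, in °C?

-13.57°C (parcel cooler than environment)

Parcel:
  900 → 2300 m (dry, 9.8°C/km): ΔT = -9.8 × 1.4 = -13.72°C → T = 2.28°C
  2300 → 4600 m (saturated, 4.6°C/km): ΔT = -4.6 × 2.3 = -10.58°C → T = -8.3°C
Environment:
  900 → 4600 m (environment, 2.9°C/km): ΔT = -2.9 × 3.7 = -10.73°C → T = 5.27°C
T_parcel − T_env = -8.3 − 5.27 = -13.57°C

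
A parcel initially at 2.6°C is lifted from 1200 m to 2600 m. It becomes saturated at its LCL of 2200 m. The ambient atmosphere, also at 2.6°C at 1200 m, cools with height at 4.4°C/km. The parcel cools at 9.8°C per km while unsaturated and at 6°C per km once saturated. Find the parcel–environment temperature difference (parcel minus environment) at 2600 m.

-6.04°C (parcel cooler than environment)

Parcel:
  1200 → 2200 m (dry, 9.8°C/km): ΔT = -9.8 × 1 = -9.8°C → T = -7.2°C
  2200 → 2600 m (saturated, 6°C/km): ΔT = -6 × 0.4 = -2.4°C → T = -9.6°C
Environment:
  1200 → 2600 m (environment, 4.4°C/km): ΔT = -4.4 × 1.4 = -6.16°C → T = -3.56°C
T_parcel − T_env = -9.6 − (-3.56) = -6.04°C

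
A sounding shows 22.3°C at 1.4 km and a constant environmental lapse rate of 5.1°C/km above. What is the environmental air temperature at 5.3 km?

2.41°C

From 1400 m to 5300 m (environmental): cools by 5.1 × 3.9 = 19.89°C, giving 2.41°C.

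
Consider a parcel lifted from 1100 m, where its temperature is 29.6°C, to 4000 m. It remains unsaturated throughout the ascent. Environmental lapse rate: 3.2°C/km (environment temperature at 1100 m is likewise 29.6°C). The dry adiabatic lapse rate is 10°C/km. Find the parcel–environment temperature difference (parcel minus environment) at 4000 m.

Parcel:
  1100 → 4000 m (dry, 10°C/km): ΔT = -10 × 2.9 = -29°C → T = 0.6°C
Environment:
  1100 → 4000 m (environment, 3.2°C/km): ΔT = -3.2 × 2.9 = -9.28°C → T = 20.32°C
T_parcel − T_env = 0.6 − 20.32 = -19.72°C

-19.72°C (parcel cooler than environment)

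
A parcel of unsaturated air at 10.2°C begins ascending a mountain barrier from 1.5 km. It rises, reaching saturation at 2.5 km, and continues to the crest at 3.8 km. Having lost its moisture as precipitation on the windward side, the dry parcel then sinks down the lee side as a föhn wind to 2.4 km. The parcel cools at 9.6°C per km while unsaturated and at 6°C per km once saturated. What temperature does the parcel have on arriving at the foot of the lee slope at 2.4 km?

6.24°C

Dry to 2500 m: -9.6 × 1 km = -9.6°C, so T = 0.6°C.
Saturated to 3800 m: -6 × 1.3 km = -7.8°C, so T = -7.2°C.
Dry descent to 2400 m: +9.6 × 1.4 km = +13.44°C, so T = 6.24°C.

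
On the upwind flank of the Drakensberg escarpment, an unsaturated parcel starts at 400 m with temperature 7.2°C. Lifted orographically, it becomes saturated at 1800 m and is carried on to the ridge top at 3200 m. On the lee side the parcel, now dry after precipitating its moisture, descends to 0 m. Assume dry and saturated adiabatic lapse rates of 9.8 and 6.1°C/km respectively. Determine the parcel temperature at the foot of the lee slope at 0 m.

16.3°C

From 400 m to 1800 m (dry): cools by 9.8 × 1.4 = 13.72°C, giving -6.52°C.
From 1800 m to 3200 m (saturated): cools by 6.1 × 1.4 = 8.54°C, giving -15.06°C.
From 3200 m to 0 m (dry descent): warms by 9.8 × 3.2 = 31.36°C, giving 16.3°C.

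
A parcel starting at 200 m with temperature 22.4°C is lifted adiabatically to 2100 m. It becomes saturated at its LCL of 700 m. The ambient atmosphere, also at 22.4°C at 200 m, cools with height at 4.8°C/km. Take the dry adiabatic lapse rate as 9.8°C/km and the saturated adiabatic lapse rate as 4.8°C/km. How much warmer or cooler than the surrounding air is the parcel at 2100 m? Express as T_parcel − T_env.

Parcel:
  From 200 m to 700 m (dry): cools by 9.8 × 0.5 = 4.9°C, giving 17.5°C.
  From 700 m to 2100 m (saturated): cools by 4.8 × 1.4 = 6.72°C, giving 10.78°C.
Environment:
  From 200 m to 2100 m (environment): cools by 4.8 × 1.9 = 9.12°C, giving 13.28°C.
T_parcel − T_env = 10.78 − 13.28 = -2.5°C

-2.5°C (parcel cooler than environment)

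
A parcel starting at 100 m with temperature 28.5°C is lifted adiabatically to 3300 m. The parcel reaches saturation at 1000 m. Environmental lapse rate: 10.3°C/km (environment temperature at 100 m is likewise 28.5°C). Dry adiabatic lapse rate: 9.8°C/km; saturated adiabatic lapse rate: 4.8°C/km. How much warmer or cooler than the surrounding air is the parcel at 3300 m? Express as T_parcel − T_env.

Parcel:
  100 → 1000 m (dry, 9.8°C/km): ΔT = -9.8 × 0.9 = -8.82°C → T = 19.68°C
  1000 → 3300 m (saturated, 4.8°C/km): ΔT = -4.8 × 2.3 = -11.04°C → T = 8.64°C
Environment:
  100 → 3300 m (environment, 10.3°C/km): ΔT = -10.3 × 3.2 = -32.96°C → T = -4.46°C
T_parcel − T_env = 8.64 − (-4.46) = +13.1°C

+13.1°C (parcel warmer than environment)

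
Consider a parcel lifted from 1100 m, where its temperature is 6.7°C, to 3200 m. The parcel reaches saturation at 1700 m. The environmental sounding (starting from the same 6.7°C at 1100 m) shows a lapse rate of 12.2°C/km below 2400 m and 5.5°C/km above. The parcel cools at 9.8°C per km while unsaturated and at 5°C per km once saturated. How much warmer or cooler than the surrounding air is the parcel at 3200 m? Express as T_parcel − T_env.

Parcel:
  From 1100 m to 1700 m (dry): cools by 9.8 × 0.6 = 5.88°C, giving 0.82°C.
  From 1700 m to 3200 m (saturated): cools by 5 × 1.5 = 7.5°C, giving -6.68°C.
Environment:
  From 1100 m to 2400 m (environment, lower layer): cools by 12.2 × 1.3 = 15.86°C, giving -9.16°C.
  From 2400 m to 3200 m (environment, upper layer): cools by 5.5 × 0.8 = 4.4°C, giving -13.56°C.
T_parcel − T_env = -6.68 − (-13.56) = +6.88°C

+6.88°C (parcel warmer than environment)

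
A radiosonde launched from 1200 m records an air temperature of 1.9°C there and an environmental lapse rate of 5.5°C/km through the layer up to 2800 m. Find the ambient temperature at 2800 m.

-6.9°C

From 1200 m to 2800 m (environmental): cools by 5.5 × 1.6 = 8.8°C, giving -6.9°C.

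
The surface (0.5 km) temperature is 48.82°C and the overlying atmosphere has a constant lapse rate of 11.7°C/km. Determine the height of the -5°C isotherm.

5.1 km

Height above start = (48.82 − (-5)) / 11.7 = 4.6 km
Altitude = 500 m + 4600 m = 5100 m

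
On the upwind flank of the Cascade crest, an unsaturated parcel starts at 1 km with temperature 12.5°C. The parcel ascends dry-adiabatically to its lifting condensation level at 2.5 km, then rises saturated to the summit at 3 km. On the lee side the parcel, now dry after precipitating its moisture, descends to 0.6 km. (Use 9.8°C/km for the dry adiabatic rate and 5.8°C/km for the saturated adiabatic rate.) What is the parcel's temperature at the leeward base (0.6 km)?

18.42°C

Dry to 2500 m: -9.8 × 1.5 km = -14.7°C, so T = -2.2°C.
Saturated to 3000 m: -5.8 × 0.5 km = -2.9°C, so T = -5.1°C.
Dry descent to 600 m: +9.8 × 2.4 km = +23.52°C, so T = 18.42°C.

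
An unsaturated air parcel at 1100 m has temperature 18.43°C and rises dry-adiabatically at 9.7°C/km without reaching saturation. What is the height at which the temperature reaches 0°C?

Height above start = (18.43 − 0) / 9.7 = 1.9 km
Altitude = 1100 m + 1900 m = 3000 m

3000 m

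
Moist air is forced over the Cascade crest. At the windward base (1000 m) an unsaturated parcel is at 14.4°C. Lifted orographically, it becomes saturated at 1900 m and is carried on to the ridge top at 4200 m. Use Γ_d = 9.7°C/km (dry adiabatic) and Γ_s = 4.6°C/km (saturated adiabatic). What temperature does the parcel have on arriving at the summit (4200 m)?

1000–1900 m, dry: Δz = 0.9 km ⇒ ΔT = -8.73°C; T = 5.67°C
1900–4200 m, saturated: Δz = 2.3 km ⇒ ΔT = -10.58°C; T = -4.91°C

-4.91°C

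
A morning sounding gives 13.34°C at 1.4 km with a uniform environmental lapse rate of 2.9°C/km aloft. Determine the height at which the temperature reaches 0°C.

Height above start = (13.34 − 0) / 2.9 = 4.6 km
Altitude = 1400 m + 4600 m = 6000 m

6 km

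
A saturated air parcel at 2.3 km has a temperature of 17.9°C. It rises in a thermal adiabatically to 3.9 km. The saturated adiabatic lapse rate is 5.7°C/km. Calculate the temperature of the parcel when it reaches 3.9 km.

2300–3900 m, saturated adiabatic: Δz = 1.6 km ⇒ ΔT = -9.12°C; T = 8.78°C

8.78°C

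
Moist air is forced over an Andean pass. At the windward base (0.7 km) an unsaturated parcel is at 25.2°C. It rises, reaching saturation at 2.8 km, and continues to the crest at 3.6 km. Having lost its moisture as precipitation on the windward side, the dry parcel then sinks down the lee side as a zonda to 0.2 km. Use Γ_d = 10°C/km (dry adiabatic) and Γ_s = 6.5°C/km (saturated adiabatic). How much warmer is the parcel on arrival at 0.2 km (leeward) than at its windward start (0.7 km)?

From 700 m to 2800 m (dry): cools by 10 × 2.1 = 21°C, giving 4.2°C.
From 2800 m to 3600 m (saturated): cools by 6.5 × 0.8 = 5.2°C, giving -1°C.
From 3600 m to 200 m (dry descent): warms by 10 × 3.4 = 34°C, giving 33°C.
Net change vs windward start: 33 − 25.2 = +7.8°C

+7.8°C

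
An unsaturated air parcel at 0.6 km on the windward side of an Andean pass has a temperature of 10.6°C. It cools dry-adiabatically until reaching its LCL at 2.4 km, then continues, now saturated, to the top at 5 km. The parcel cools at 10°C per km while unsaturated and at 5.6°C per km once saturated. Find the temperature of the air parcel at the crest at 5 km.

600–2400 m, dry: Δz = 1.8 km ⇒ ΔT = -18°C; T = -7.4°C
2400–5000 m, saturated: Δz = 2.6 km ⇒ ΔT = -14.56°C; T = -21.96°C

-21.96°C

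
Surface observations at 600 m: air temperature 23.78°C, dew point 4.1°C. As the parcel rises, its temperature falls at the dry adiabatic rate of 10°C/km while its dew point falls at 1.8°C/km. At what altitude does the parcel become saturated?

T and T_d converge at 10 − 1.8 = 8.2°C per km
Height above start = (23.78 − 4.1) / 8.2 = 2.4 km
LCL altitude = 600 m + 2400 m = 3000 m

3000 m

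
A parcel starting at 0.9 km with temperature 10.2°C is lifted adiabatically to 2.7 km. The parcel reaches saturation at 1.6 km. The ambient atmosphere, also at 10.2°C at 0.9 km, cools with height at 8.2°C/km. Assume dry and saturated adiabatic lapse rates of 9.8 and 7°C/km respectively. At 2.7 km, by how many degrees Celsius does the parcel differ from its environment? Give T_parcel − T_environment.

Parcel:
  900 → 1600 m (dry, 9.8°C/km): ΔT = -9.8 × 0.7 = -6.86°C → T = 3.34°C
  1600 → 2700 m (saturated, 7°C/km): ΔT = -7 × 1.1 = -7.7°C → T = -4.36°C
Environment:
  900 → 2700 m (environment, 8.2°C/km): ΔT = -8.2 × 1.8 = -14.76°C → T = -4.56°C
T_parcel − T_env = -4.36 − (-4.56) = +0.2°C

+0.2°C (parcel warmer than environment)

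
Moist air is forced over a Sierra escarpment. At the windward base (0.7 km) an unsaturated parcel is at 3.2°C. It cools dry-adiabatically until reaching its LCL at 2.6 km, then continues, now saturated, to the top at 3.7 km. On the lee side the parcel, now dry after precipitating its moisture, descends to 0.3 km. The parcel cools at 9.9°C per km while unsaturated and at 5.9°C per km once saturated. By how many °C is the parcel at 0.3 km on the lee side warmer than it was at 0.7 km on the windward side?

From 700 m to 2600 m (dry): cools by 9.9 × 1.9 = 18.81°C, giving -15.61°C.
From 2600 m to 3700 m (saturated): cools by 5.9 × 1.1 = 6.49°C, giving -22.1°C.
From 3700 m to 300 m (dry descent): warms by 9.9 × 3.4 = 33.66°C, giving 11.56°C.
Net change vs windward start: 11.56 − 3.2 = +8.36°C

+8.36°C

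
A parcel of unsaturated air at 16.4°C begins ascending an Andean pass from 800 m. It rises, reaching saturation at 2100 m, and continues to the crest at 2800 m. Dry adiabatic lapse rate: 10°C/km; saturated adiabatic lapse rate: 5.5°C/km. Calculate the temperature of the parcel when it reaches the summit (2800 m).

-0.45°C

Dry to 2100 m: -10 × 1.3 km = -13°C, so T = 3.4°C.
Saturated to 2800 m: -5.5 × 0.7 km = -3.85°C, so T = -0.45°C.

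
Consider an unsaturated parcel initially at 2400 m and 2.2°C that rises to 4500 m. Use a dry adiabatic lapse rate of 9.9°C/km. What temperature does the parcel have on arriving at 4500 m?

2400 → 4500 m (dry adiabatic, 9.9°C/km): ΔT = -9.9 × 2.1 = -20.79°C → T = -18.59°C

-18.59°C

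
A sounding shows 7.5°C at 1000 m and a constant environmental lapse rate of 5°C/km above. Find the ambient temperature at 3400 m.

1000 → 3400 m (environmental, 5°C/km): ΔT = -5 × 2.4 = -12°C → T = -4.5°C

-4.5°C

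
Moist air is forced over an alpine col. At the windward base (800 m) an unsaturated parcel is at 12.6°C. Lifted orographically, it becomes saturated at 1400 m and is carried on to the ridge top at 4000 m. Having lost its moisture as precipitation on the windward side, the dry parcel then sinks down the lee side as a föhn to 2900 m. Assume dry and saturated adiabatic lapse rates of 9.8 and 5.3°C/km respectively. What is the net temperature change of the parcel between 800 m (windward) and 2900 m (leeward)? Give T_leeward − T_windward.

-8.88°C

Dry to 1400 m: -9.8 × 0.6 km = -5.88°C, so T = 6.72°C.
Saturated to 4000 m: -5.3 × 2.6 km = -13.78°C, so T = -7.06°C.
Dry descent to 2900 m: +9.8 × 1.1 km = +10.78°C, so T = 3.72°C.
Net change vs windward start: 3.72 − 12.6 = -8.88°C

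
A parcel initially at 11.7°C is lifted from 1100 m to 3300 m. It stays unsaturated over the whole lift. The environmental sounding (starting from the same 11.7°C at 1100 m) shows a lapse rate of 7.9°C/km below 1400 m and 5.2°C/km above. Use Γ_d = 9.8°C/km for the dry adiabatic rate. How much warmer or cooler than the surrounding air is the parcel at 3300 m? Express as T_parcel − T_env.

Parcel:
  1100–3300 m, dry: Δz = 2.2 km ⇒ ΔT = -21.56°C; T = -9.86°C
Environment:
  1100–1400 m, environment, lower layer: Δz = 0.3 km ⇒ ΔT = -2.37°C; T = 9.33°C
  1400–3300 m, environment, upper layer: Δz = 1.9 km ⇒ ΔT = -9.88°C; T = -0.55°C
T_parcel − T_env = -9.86 − (-0.55) = -9.31°C

-9.31°C (parcel cooler than environment)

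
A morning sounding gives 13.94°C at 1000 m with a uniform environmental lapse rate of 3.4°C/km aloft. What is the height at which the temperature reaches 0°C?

5100 m

Height above start = (13.94 − 0) / 3.4 = 4.1 km
Altitude = 1000 m + 4100 m = 5100 m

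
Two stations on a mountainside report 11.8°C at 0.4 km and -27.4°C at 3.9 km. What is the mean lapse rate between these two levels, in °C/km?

Γ = −ΔT/Δz = (11.8 − (-27.4)) / (3900 − 400) m
  = 39.2°C / 3.5 km = 11.2°C/km

11.2°C/km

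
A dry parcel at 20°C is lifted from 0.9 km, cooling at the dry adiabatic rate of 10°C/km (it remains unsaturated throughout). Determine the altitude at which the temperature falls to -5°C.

Height above start = (20 − (-5)) / 10 = 2.5 km
Altitude = 900 m + 2500 m = 3400 m

3.4 km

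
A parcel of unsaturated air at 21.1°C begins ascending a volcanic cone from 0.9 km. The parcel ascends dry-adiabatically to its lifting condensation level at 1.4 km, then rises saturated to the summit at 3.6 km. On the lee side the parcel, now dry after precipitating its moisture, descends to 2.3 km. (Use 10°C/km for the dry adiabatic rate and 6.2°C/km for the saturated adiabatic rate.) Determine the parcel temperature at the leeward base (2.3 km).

15.46°C

From 900 m to 1400 m (dry): cools by 10 × 0.5 = 5°C, giving 16.1°C.
From 1400 m to 3600 m (saturated): cools by 6.2 × 2.2 = 13.64°C, giving 2.46°C.
From 3600 m to 2300 m (dry descent): warms by 10 × 1.3 = 13°C, giving 15.46°C.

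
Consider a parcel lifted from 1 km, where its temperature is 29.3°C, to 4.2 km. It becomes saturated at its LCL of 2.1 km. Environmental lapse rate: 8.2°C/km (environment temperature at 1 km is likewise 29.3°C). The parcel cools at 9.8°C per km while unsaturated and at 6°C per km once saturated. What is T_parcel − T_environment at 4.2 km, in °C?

+2.86°C (parcel warmer than environment)

Parcel:
  1000 → 2100 m (dry, 9.8°C/km): ΔT = -9.8 × 1.1 = -10.78°C → T = 18.52°C
  2100 → 4200 m (saturated, 6°C/km): ΔT = -6 × 2.1 = -12.6°C → T = 5.92°C
Environment:
  1000 → 4200 m (environment, 8.2°C/km): ΔT = -8.2 × 3.2 = -26.24°C → T = 3.06°C
T_parcel − T_env = 5.92 − 3.06 = +2.86°C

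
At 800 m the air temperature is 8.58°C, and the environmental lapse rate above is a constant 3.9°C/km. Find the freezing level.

Height above start = (8.58 − 0) / 3.9 = 2.2 km
Altitude = 800 m + 2200 m = 3000 m

3000 m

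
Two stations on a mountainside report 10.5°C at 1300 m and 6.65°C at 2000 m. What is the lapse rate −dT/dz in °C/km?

Γ = −ΔT/Δz = (10.5 − 6.65) / (2000 − 1300) m
  = 3.85°C / 0.7 km = 5.5°C/km

5.5°C/km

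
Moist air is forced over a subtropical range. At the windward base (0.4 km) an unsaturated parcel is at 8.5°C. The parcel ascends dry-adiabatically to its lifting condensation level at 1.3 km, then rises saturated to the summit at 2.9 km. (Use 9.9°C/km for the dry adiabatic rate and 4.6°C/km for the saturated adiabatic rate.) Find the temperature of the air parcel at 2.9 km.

400 → 1300 m (dry, 9.9°C/km): ΔT = -9.9 × 0.9 = -8.91°C → T = -0.41°C
1300 → 2900 m (saturated, 4.6°C/km): ΔT = -4.6 × 1.6 = -7.36°C → T = -7.77°C

-7.77°C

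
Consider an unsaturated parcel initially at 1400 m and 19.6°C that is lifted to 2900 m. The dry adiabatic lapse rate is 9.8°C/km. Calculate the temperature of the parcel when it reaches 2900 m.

4.9°C

Dry adiabatic to 2900 m: -9.8 × 1.5 km = -14.7°C, so T = 4.9°C.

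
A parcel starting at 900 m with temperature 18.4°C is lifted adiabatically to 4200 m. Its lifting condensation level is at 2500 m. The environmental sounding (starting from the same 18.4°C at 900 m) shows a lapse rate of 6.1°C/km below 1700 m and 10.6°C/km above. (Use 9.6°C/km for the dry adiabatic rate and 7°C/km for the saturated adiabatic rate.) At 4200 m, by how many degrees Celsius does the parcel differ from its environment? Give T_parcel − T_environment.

Parcel:
  From 900 m to 2500 m (dry): cools by 9.6 × 1.6 = 15.36°C, giving 3.04°C.
  From 2500 m to 4200 m (saturated): cools by 7 × 1.7 = 11.9°C, giving -8.86°C.
Environment:
  From 900 m to 1700 m (environment, lower layer): cools by 6.1 × 0.8 = 4.88°C, giving 13.52°C.
  From 1700 m to 4200 m (environment, upper layer): cools by 10.6 × 2.5 = 26.5°C, giving -12.98°C.
T_parcel − T_env = -8.86 − (-12.98) = +4.12°C

+4.12°C (parcel warmer than environment)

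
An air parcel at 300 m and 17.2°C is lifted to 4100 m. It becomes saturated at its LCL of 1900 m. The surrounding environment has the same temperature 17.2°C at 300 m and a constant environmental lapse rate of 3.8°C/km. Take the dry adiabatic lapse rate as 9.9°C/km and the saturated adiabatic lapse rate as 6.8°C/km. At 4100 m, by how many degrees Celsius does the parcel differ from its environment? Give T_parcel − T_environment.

Parcel:
  300–1900 m, dry: Δz = 1.6 km ⇒ ΔT = -15.84°C; T = 1.36°C
  1900–4100 m, saturated: Δz = 2.2 km ⇒ ΔT = -14.96°C; T = -13.6°C
Environment:
  300–4100 m, environment: Δz = 3.8 km ⇒ ΔT = -14.44°C; T = 2.76°C
T_parcel − T_env = -13.6 − 2.76 = -16.36°C

-16.36°C (parcel cooler than environment)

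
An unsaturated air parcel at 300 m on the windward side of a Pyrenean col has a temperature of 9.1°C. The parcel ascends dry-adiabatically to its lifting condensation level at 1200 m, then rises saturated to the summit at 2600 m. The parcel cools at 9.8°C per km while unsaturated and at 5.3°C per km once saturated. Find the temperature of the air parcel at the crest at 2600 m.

-7.14°C

300–1200 m, dry: Δz = 0.9 km ⇒ ΔT = -8.82°C; T = 0.28°C
1200–2600 m, saturated: Δz = 1.4 km ⇒ ΔT = -7.42°C; T = -7.14°C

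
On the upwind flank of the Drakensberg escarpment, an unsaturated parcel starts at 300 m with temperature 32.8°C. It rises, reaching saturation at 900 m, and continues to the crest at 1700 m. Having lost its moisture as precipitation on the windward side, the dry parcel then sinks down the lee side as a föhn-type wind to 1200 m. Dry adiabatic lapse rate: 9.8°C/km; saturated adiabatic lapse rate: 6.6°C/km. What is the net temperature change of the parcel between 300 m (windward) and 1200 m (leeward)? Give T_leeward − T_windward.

300–900 m, dry: Δz = 0.6 km ⇒ ΔT = -5.88°C; T = 26.92°C
900–1700 m, saturated: Δz = 0.8 km ⇒ ΔT = -5.28°C; T = 21.64°C
1700–1200 m, dry descent: Δz = 0.5 km ⇒ ΔT = +4.9°C; T = 26.54°C
Net change vs windward start: 26.54 − 32.8 = -6.26°C

-6.26°C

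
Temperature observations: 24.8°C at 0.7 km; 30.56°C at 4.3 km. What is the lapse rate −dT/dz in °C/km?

Γ = −ΔT/Δz = (24.8 − 30.56) / (4300 − 700) m
  = -5.76°C / 3.6 km = -1.6°C/km

-1.6°C/km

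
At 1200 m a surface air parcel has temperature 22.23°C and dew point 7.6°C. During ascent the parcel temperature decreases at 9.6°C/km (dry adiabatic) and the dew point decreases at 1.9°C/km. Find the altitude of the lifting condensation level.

3100 m

T and T_d converge at 9.6 − 1.9 = 7.7°C per km
Height above start = (22.23 − 7.6) / 7.7 = 1.9 km
LCL altitude = 1200 m + 1900 m = 3100 m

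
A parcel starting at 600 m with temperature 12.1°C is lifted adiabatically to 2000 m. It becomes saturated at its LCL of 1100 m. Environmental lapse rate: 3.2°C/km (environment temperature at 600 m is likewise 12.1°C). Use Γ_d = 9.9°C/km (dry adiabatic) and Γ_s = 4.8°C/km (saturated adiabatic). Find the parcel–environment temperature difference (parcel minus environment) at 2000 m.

-4.79°C (parcel cooler than environment)

Parcel:
  From 600 m to 1100 m (dry): cools by 9.9 × 0.5 = 4.95°C, giving 7.15°C.
  From 1100 m to 2000 m (saturated): cools by 4.8 × 0.9 = 4.32°C, giving 2.83°C.
Environment:
  From 600 m to 2000 m (environment): cools by 3.2 × 1.4 = 4.48°C, giving 7.62°C.
T_parcel − T_env = 2.83 − 7.62 = -4.79°C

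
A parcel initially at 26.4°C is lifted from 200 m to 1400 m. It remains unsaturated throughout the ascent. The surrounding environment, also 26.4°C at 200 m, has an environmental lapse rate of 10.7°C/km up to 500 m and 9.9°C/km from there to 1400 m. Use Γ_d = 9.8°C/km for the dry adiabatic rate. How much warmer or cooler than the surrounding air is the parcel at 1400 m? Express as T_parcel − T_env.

+0.36°C (parcel warmer than environment)

Parcel:
  From 200 m to 1400 m (dry): cools by 9.8 × 1.2 = 11.76°C, giving 14.64°C.
Environment:
  From 200 m to 500 m (environment, lower layer): cools by 10.7 × 0.3 = 3.21°C, giving 23.19°C.
  From 500 m to 1400 m (environment, upper layer): cools by 9.9 × 0.9 = 8.91°C, giving 14.28°C.
T_parcel − T_env = 14.64 − 14.28 = +0.36°C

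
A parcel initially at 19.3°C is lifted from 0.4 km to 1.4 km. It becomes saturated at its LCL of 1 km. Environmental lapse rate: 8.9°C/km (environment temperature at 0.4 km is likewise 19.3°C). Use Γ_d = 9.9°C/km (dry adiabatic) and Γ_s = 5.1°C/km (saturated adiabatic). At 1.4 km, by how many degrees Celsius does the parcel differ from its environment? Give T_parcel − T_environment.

Parcel:
  From 400 m to 1000 m (dry): cools by 9.9 × 0.6 = 5.94°C, giving 13.36°C.
  From 1000 m to 1400 m (saturated): cools by 5.1 × 0.4 = 2.04°C, giving 11.32°C.
Environment:
  From 400 m to 1400 m (environment): cools by 8.9 × 1 = 8.9°C, giving 10.4°C.
T_parcel − T_env = 11.32 − 10.4 = +0.92°C

+0.92°C (parcel warmer than environment)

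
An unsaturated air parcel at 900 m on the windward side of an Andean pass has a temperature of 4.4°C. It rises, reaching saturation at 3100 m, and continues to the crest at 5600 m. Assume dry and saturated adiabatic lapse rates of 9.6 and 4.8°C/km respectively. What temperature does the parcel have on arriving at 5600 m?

-28.72°C

900 → 3100 m (dry, 9.6°C/km): ΔT = -9.6 × 2.2 = -21.12°C → T = -16.72°C
3100 → 5600 m (saturated, 4.8°C/km): ΔT = -4.8 × 2.5 = -12°C → T = -28.72°C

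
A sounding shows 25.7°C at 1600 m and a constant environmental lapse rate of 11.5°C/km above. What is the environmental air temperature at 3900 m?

-0.75°C

From 1600 m to 3900 m (environmental): cools by 11.5 × 2.3 = 26.45°C, giving -0.75°C.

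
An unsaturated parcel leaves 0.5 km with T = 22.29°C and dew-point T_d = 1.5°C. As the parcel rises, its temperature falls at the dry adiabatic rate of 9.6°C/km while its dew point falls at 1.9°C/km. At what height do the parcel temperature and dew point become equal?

3.2 km

T and T_d converge at 9.6 − 1.9 = 7.7°C per km
Height above start = (22.29 − 1.5) / 7.7 = 2.7 km
LCL altitude = 500 m + 2700 m = 3200 m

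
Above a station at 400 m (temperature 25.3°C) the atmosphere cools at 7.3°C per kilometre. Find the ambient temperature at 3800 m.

0.48°C

400 → 3800 m (environmental, 7.3°C/km): ΔT = -7.3 × 3.4 = -24.82°C → T = 0.48°C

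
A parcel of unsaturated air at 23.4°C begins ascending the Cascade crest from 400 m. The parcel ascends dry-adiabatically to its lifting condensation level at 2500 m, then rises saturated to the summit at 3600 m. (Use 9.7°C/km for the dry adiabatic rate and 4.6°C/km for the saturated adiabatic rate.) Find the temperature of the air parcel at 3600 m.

-2.03°C

From 400 m to 2500 m (dry): cools by 9.7 × 2.1 = 20.37°C, giving 3.03°C.
From 2500 m to 3600 m (saturated): cools by 4.6 × 1.1 = 5.06°C, giving -2.03°C.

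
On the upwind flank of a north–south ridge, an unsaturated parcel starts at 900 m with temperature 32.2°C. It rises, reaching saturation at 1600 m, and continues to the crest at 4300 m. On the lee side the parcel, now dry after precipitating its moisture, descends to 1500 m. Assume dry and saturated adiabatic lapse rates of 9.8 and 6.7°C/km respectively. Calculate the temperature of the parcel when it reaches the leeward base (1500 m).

900 → 1600 m (dry, 9.8°C/km): ΔT = -9.8 × 0.7 = -6.86°C → T = 25.34°C
1600 → 4300 m (saturated, 6.7°C/km): ΔT = -6.7 × 2.7 = -18.09°C → T = 7.25°C
4300 → 1500 m (dry descent, 9.8°C/km): ΔT = +9.8 × 2.8 = +27.44°C → T = 34.69°C

34.69°C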